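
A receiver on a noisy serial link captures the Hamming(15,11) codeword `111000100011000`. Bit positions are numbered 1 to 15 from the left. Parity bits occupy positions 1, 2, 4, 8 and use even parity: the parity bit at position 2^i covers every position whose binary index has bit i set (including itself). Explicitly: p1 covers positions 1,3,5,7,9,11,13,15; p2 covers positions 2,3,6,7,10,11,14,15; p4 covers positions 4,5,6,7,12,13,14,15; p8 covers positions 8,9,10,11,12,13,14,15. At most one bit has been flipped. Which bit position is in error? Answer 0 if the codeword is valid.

0

s1: b1⊕b3⊕b5⊕b7⊕b9⊕b11⊕b13⊕b15 = 1⊕1⊕0⊕1⊕0⊕1⊕0⊕0 = 0
s2: b2⊕b3⊕b6⊕b7⊕b10⊕b11⊕b14⊕b15 = 1⊕1⊕0⊕1⊕0⊕1⊕0⊕0 = 0
s4: b4⊕b5⊕b6⊕b7⊕b12⊕b13⊕b14⊕b15 = 0⊕0⊕0⊕1⊕1⊕0⊕0⊕0 = 0
s8: b8⊕b9⊕b10⊕b11⊕b12⊕b13⊕b14⊕b15 = 0⊕0⊕0⊕1⊕1⊕0⊕0⊕0 = 0
Syndrome (s8...s1) = 0000 → position 0 (no error).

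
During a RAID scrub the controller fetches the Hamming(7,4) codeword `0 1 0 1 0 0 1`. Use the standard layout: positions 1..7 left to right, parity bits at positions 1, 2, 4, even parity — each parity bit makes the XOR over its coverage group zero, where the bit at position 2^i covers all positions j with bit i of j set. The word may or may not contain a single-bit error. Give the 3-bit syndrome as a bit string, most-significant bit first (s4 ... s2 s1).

s1: b1⊕b3⊕b5⊕b7 = 0⊕0⊕0⊕1 = 1
s2: b2⊕b3⊕b6⊕b7 = 1⊕0⊕0⊕1 = 0
s4: b4⊕b5⊕b6⊕b7 = 1⊕0⊕0⊕1 = 0
Syndrome (s4...s1) = 001 → position 1.

001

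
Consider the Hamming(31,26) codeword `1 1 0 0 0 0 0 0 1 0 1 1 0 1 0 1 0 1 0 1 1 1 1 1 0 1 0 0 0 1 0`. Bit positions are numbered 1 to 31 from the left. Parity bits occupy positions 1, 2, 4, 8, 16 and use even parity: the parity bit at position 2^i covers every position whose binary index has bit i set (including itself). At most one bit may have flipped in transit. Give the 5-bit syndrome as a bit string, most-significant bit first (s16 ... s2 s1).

11101

s1: b1⊕b3⊕b5⊕b7⊕b9⊕b11⊕b13⊕b15⊕b17⊕b19⊕b21⊕b23⊕b25⊕b27⊕b29⊕b31 = 1⊕0⊕0⊕0⊕1⊕1⊕0⊕0⊕0⊕0⊕1⊕1⊕0⊕0⊕0⊕0 = 1
s2: b2⊕b3⊕b6⊕b7⊕b10⊕b11⊕b14⊕b15⊕b18⊕b19⊕b22⊕b23⊕b26⊕b27⊕b30⊕b31 = 1⊕0⊕0⊕0⊕0⊕1⊕1⊕0⊕1⊕0⊕1⊕1⊕1⊕0⊕1⊕0 = 0
s4: b4⊕b5⊕b6⊕b7⊕b12⊕b13⊕b14⊕b15⊕b20⊕b21⊕b22⊕b23⊕b28⊕b29⊕b30⊕b31 = 0⊕0⊕0⊕0⊕1⊕0⊕1⊕0⊕1⊕1⊕1⊕1⊕0⊕0⊕1⊕0 = 1
s8: b8⊕b9⊕b10⊕b11⊕b12⊕b13⊕b14⊕b15⊕b24⊕b25⊕b26⊕b27⊕b28⊕b29⊕b30⊕b31 = 0⊕1⊕0⊕1⊕1⊕0⊕1⊕0⊕1⊕0⊕1⊕0⊕0⊕0⊕1⊕0 = 1
s16: b16⊕b17⊕b18⊕b19⊕b20⊕b21⊕b22⊕b23⊕b24⊕b25⊕b26⊕b27⊕b28⊕b29⊕b30⊕b31 = 1⊕0⊕1⊕0⊕1⊕1⊕1⊕1⊕1⊕0⊕1⊕0⊕0⊕0⊕1⊕0 = 1
Syndrome (s16...s1) = 11101 → position 29.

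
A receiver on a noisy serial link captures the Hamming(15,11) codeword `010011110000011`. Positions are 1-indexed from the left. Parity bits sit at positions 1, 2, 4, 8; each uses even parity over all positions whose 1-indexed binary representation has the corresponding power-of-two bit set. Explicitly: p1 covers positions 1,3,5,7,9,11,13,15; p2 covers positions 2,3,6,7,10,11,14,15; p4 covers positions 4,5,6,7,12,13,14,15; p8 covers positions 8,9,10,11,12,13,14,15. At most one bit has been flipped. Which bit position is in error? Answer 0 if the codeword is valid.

s1: b1⊕b3⊕b5⊕b7⊕b9⊕b11⊕b13⊕b15 = 0⊕0⊕1⊕1⊕0⊕0⊕0⊕1 = 1
s2: b2⊕b3⊕b6⊕b7⊕b10⊕b11⊕b14⊕b15 = 1⊕0⊕1⊕1⊕0⊕0⊕1⊕1 = 1
s4: b4⊕b5⊕b6⊕b7⊕b12⊕b13⊕b14⊕b15 = 0⊕1⊕1⊕1⊕0⊕0⊕1⊕1 = 1
s8: b8⊕b9⊕b10⊕b11⊕b12⊕b13⊕b14⊕b15 = 1⊕0⊕0⊕0⊕0⊕0⊕1⊕1 = 1
Syndrome (s8...s1) = 1111 → position 15.

15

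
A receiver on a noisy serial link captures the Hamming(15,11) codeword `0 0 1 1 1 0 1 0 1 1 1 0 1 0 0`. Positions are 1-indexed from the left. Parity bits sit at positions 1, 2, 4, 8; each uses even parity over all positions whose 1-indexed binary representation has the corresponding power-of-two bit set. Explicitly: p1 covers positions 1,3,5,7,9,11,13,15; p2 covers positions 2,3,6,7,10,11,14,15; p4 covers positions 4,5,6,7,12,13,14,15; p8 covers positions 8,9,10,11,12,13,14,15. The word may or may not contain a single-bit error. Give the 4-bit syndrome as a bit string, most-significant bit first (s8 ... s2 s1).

0000

s1: b1⊕b3⊕b5⊕b7⊕b9⊕b11⊕b13⊕b15 = 0⊕1⊕1⊕1⊕1⊕1⊕1⊕0 = 0
s2: b2⊕b3⊕b6⊕b7⊕b10⊕b11⊕b14⊕b15 = 0⊕1⊕0⊕1⊕1⊕1⊕0⊕0 = 0
s4: b4⊕b5⊕b6⊕b7⊕b12⊕b13⊕b14⊕b15 = 1⊕1⊕0⊕1⊕0⊕1⊕0⊕0 = 0
s8: b8⊕b9⊕b10⊕b11⊕b12⊕b13⊕b14⊕b15 = 0⊕1⊕1⊕1⊕0⊕1⊕0⊕0 = 0
Syndrome (s8...s1) = 0000 → position 0 (no error).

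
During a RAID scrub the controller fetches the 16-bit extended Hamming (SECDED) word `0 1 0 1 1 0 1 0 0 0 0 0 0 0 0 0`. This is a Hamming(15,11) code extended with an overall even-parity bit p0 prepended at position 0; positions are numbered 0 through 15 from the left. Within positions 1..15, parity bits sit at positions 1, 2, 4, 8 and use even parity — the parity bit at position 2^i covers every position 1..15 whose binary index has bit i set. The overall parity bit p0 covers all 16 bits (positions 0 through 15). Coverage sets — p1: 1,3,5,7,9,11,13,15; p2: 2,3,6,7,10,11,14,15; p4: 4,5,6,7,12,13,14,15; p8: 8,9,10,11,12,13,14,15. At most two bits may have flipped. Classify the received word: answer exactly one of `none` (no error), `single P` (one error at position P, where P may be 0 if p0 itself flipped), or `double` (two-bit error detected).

none

s1: b1⊕b3⊕b5⊕b7⊕b9⊕b11⊕b13⊕b15 = 1⊕1⊕0⊕0⊕0⊕0⊕0⊕0 = 0
s2: b2⊕b3⊕b6⊕b7⊕b10⊕b11⊕b14⊕b15 = 0⊕1⊕1⊕0⊕0⊕0⊕0⊕0 = 0
s4: b4⊕b5⊕b6⊕b7⊕b12⊕b13⊕b14⊕b15 = 1⊕0⊕1⊕0⊕0⊕0⊕0⊕0 = 0
s8: b8⊕b9⊕b10⊕b11⊕b12⊕b13⊕b14⊕b15 = 0⊕0⊕0⊕0⊕0⊕0⊕0⊕0 = 0
Syndrome (s8...s1) = 0000 → position 0 (no error).
Overall parity (XOR of all 16 bits, including p0): 0⊕1⊕0⊕1⊕1⊕0⊕1⊕0⊕0⊕0⊕0⊕0⊕0⊕0⊕0⊕0 = 0
Overall=0, syndrome position=0 → no error.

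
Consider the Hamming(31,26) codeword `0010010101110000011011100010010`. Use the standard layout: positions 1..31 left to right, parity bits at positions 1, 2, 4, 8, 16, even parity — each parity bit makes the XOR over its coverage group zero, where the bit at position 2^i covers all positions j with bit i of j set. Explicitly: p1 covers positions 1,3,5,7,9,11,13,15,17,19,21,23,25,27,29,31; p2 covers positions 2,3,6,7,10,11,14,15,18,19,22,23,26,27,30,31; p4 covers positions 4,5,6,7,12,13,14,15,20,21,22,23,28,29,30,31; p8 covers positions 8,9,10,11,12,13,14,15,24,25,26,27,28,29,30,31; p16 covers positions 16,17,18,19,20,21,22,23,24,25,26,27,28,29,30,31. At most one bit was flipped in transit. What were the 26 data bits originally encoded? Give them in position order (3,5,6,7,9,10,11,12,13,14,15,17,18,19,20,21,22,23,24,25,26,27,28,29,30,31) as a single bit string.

10100111000011011100010010

s1: b1⊕b3⊕b5⊕b7⊕b9⊕b11⊕b13⊕b15⊕b17⊕b19⊕b21⊕b23⊕b25⊕b27⊕b29⊕b31 = 0⊕1⊕0⊕0⊕0⊕1⊕0⊕0⊕0⊕1⊕1⊕1⊕0⊕1⊕0⊕0 = 0
s2: b2⊕b3⊕b6⊕b7⊕b10⊕b11⊕b14⊕b15⊕b18⊕b19⊕b22⊕b23⊕b26⊕b27⊕b30⊕b31 = 0⊕1⊕1⊕0⊕1⊕1⊕0⊕0⊕1⊕1⊕1⊕1⊕0⊕1⊕1⊕0 = 0
s4: b4⊕b5⊕b6⊕b7⊕b12⊕b13⊕b14⊕b15⊕b20⊕b21⊕b22⊕b23⊕b28⊕b29⊕b30⊕b31 = 0⊕0⊕1⊕0⊕1⊕0⊕0⊕0⊕0⊕1⊕1⊕1⊕0⊕0⊕1⊕0 = 0
s8: b8⊕b9⊕b10⊕b11⊕b12⊕b13⊕b14⊕b15⊕b24⊕b25⊕b26⊕b27⊕b28⊕b29⊕b30⊕b31 = 1⊕0⊕1⊕1⊕1⊕0⊕0⊕0⊕0⊕0⊕0⊕1⊕0⊕0⊕1⊕0 = 0
s16: b16⊕b17⊕b18⊕b19⊕b20⊕b21⊕b22⊕b23⊕b24⊕b25⊕b26⊕b27⊕b28⊕b29⊕b30⊕b31 = 0⊕0⊕1⊕1⊕0⊕1⊕1⊕1⊕0⊕0⊕0⊕1⊕0⊕0⊕1⊕0 = 1
Syndrome (s16...s1) = 10000 → position 16.
Flip bit 16: corrected codeword = 0010010101110001011011100010010
Data bits at positions 3,5,6,7,9,10,11,12,13,14,15,17,18,19,20,21,22,23,24,25,26,27,28,29,30,31: 10100111000011011100010010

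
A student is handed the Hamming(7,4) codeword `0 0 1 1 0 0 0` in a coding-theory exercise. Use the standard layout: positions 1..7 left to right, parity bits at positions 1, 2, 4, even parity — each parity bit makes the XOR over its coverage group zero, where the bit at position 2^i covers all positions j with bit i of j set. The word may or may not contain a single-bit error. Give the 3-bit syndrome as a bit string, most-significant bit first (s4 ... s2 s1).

111

s1: b1⊕b3⊕b5⊕b7 = 0⊕1⊕0⊕0 = 1
s2: b2⊕b3⊕b6⊕b7 = 0⊕1⊕0⊕0 = 1
s4: b4⊕b5⊕b6⊕b7 = 1⊕0⊕0⊕0 = 1
Syndrome (s4...s1) = 111 → position 7.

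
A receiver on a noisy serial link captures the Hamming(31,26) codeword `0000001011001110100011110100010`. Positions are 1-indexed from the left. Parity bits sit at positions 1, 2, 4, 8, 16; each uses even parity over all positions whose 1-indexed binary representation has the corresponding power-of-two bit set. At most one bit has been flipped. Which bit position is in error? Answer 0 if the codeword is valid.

17

s1: b1⊕b3⊕b5⊕b7⊕b9⊕b11⊕b13⊕b15⊕b17⊕b19⊕b21⊕b23⊕b25⊕b27⊕b29⊕b31 = 0⊕0⊕0⊕1⊕1⊕0⊕1⊕1⊕1⊕0⊕1⊕1⊕0⊕0⊕0⊕0 = 1
s2: b2⊕b3⊕b6⊕b7⊕b10⊕b11⊕b14⊕b15⊕b18⊕b19⊕b22⊕b23⊕b26⊕b27⊕b30⊕b31 = 0⊕0⊕0⊕1⊕1⊕0⊕1⊕1⊕0⊕0⊕1⊕1⊕1⊕0⊕1⊕0 = 0
s4: b4⊕b5⊕b6⊕b7⊕b12⊕b13⊕b14⊕b15⊕b20⊕b21⊕b22⊕b23⊕b28⊕b29⊕b30⊕b31 = 0⊕0⊕0⊕1⊕0⊕1⊕1⊕1⊕0⊕1⊕1⊕1⊕0⊕0⊕1⊕0 = 0
s8: b8⊕b9⊕b10⊕b11⊕b12⊕b13⊕b14⊕b15⊕b24⊕b25⊕b26⊕b27⊕b28⊕b29⊕b30⊕b31 = 0⊕1⊕1⊕0⊕0⊕1⊕1⊕1⊕1⊕0⊕1⊕0⊕0⊕0⊕1⊕0 = 0
s16: b16⊕b17⊕b18⊕b19⊕b20⊕b21⊕b22⊕b23⊕b24⊕b25⊕b26⊕b27⊕b28⊕b29⊕b30⊕b31 = 0⊕1⊕0⊕0⊕0⊕1⊕1⊕1⊕1⊕0⊕1⊕0⊕0⊕0⊕1⊕0 = 1
Syndrome (s16...s1) = 10001 → position 17.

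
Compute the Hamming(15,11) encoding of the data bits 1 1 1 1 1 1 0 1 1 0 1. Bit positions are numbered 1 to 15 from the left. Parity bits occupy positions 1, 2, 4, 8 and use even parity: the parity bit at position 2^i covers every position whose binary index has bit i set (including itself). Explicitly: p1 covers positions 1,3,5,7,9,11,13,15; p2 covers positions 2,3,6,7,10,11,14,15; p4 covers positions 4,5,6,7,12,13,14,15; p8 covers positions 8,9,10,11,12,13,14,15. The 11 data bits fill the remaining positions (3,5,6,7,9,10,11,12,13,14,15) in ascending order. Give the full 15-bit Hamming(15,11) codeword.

011011111101101

Place data bits at non-power-of-two positions: b3=1, b5=1, b6=1, b7=1, b9=1, b10=1, b11=0, b12=1, b13=1, b14=0, b15=1.
p1 = XOR of data positions {3,5,7,9,11,13,15} = 1⊕1⊕1⊕1⊕0⊕1⊕1 = 0
p2 = XOR of data positions {3,6,7,10,11,14,15} = 1⊕1⊕1⊕1⊕0⊕0⊕1 = 1
p4 = XOR of data positions {5,6,7,12,13,14,15} = 1⊕1⊕1⊕1⊕1⊕0⊕1 = 0
p8 = XOR of data positions {9,10,11,12,13,14,15} = 1⊕1⊕0⊕1⊕1⊕0⊕1 = 1
Codeword b1..b15 = 011011111101101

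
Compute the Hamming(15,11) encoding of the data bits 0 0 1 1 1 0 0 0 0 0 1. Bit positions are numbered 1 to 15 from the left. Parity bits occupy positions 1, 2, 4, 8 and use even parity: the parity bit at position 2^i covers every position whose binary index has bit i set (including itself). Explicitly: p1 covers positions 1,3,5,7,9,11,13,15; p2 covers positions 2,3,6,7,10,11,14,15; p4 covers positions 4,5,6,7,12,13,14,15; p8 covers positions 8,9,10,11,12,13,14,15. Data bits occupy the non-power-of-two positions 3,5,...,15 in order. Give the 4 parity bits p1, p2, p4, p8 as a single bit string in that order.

Place data bits at non-power-of-two positions: b3=0, b5=0, b6=1, b7=1, b9=1, b10=0, b11=0, b12=0, b13=0, b14=0, b15=1.
p1 = XOR of data positions {3,5,7,9,11,13,15} = 0⊕0⊕1⊕1⊕0⊕0⊕1 = 1
p2 = XOR of data positions {3,6,7,10,11,14,15} = 0⊕1⊕1⊕0⊕0⊕0⊕1 = 1
p4 = XOR of data positions {5,6,7,12,13,14,15} = 0⊕1⊕1⊕0⊕0⊕0⊕1 = 1
p8 = XOR of data positions {9,10,11,12,13,14,15} = 1⊕0⊕0⊕0⊕0⊕0⊕1 = 0
Parity bits p1,p2,p4,p8 = 1110

1110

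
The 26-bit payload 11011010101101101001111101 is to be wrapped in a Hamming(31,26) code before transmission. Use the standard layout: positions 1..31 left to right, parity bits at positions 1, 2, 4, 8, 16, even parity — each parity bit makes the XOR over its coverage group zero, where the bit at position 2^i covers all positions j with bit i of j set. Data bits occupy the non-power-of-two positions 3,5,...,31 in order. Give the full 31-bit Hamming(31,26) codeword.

1111101010101010101101001111101

Place data bits at non-power-of-two positions: b3=1, b5=1, b6=0, b7=1, b9=1, b10=0, b11=1, b12=0, b13=1, b14=0, b15=1, b17=1, b18=0, b19=1, b20=1, b21=0, b22=1, b23=0, b24=0, b25=1, b26=1, b27=1, b28=1, b29=1, b30=0, b31=1.
p1 = XOR of data positions {3,5,7,9,11,13,15,17,19,21,23,25,27,29,31} = 1⊕1⊕1⊕1⊕1⊕1⊕1⊕1⊕1⊕0⊕0⊕1⊕1⊕1⊕1 = 1
p2 = XOR of data positions {3,6,7,10,11,14,15,18,19,22,23,26,27,30,31} = 1⊕0⊕1⊕0⊕1⊕0⊕1⊕0⊕1⊕1⊕0⊕1⊕1⊕0⊕1 = 1
p4 = XOR of data positions {5,6,7,12,13,14,15,20,21,22,23,28,29,30,31} = 1⊕0⊕1⊕0⊕1⊕0⊕1⊕1⊕0⊕1⊕0⊕1⊕1⊕0⊕1 = 1
p8 = XOR of data positions {9,10,11,12,13,14,15,24,25,26,27,28,29,30,31} = 1⊕0⊕1⊕0⊕1⊕0⊕1⊕0⊕1⊕1⊕1⊕1⊕1⊕0⊕1 = 0
p16 = XOR of data positions {17,18,19,20,21,22,23,24,25,26,27,28,29,30,31} = 1⊕0⊕1⊕1⊕0⊕1⊕0⊕0⊕1⊕1⊕1⊕1⊕1⊕0⊕1 = 0
Codeword b1..b31 = 1111101010101010101101001111101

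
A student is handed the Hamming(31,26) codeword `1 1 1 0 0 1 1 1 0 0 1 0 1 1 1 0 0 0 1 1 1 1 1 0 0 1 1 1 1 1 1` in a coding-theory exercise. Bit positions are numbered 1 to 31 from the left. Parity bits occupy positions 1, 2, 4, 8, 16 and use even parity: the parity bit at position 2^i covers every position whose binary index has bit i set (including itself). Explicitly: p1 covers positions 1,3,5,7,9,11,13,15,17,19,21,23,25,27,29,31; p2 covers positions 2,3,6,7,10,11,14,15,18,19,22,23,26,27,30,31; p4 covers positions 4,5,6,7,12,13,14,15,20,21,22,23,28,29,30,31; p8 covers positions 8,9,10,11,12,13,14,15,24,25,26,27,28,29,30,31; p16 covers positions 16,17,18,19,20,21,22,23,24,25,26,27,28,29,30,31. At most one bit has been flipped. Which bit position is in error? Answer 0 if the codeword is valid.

28

s1: b1⊕b3⊕b5⊕b7⊕b9⊕b11⊕b13⊕b15⊕b17⊕b19⊕b21⊕b23⊕b25⊕b27⊕b29⊕b31 = 1⊕1⊕0⊕1⊕0⊕1⊕1⊕1⊕0⊕1⊕1⊕1⊕0⊕1⊕1⊕1 = 0
s2: b2⊕b3⊕b6⊕b7⊕b10⊕b11⊕b14⊕b15⊕b18⊕b19⊕b22⊕b23⊕b26⊕b27⊕b30⊕b31 = 1⊕1⊕1⊕1⊕0⊕1⊕1⊕1⊕0⊕1⊕1⊕1⊕1⊕1⊕1⊕1 = 0
s4: b4⊕b5⊕b6⊕b7⊕b12⊕b13⊕b14⊕b15⊕b20⊕b21⊕b22⊕b23⊕b28⊕b29⊕b30⊕b31 = 0⊕0⊕1⊕1⊕0⊕1⊕1⊕1⊕1⊕1⊕1⊕1⊕1⊕1⊕1⊕1 = 1
s8: b8⊕b9⊕b10⊕b11⊕b12⊕b13⊕b14⊕b15⊕b24⊕b25⊕b26⊕b27⊕b28⊕b29⊕b30⊕b31 = 1⊕0⊕0⊕1⊕0⊕1⊕1⊕1⊕0⊕0⊕1⊕1⊕1⊕1⊕1⊕1 = 1
s16: b16⊕b17⊕b18⊕b19⊕b20⊕b21⊕b22⊕b23⊕b24⊕b25⊕b26⊕b27⊕b28⊕b29⊕b30⊕b31 = 0⊕0⊕0⊕1⊕1⊕1⊕1⊕1⊕0⊕0⊕1⊕1⊕1⊕1⊕1⊕1 = 1
Syndrome (s16...s1) = 11100 → position 28.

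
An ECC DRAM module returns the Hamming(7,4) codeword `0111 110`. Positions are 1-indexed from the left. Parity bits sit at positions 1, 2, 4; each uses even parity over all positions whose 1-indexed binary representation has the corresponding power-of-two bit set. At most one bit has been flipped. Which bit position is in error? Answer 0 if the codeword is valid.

6

s1: b1⊕b3⊕b5⊕b7 = 0⊕1⊕1⊕0 = 0
s2: b2⊕b3⊕b6⊕b7 = 1⊕1⊕1⊕0 = 1
s4: b4⊕b5⊕b6⊕b7 = 1⊕1⊕1⊕0 = 1
Syndrome (s4...s1) = 110 → position 6.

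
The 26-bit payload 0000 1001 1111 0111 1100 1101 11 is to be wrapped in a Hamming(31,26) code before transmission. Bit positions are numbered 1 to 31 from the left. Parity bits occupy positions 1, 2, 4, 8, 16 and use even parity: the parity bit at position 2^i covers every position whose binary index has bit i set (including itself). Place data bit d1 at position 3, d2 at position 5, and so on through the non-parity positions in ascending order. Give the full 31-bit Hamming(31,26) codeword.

0101000010011111101111100110111

Place data bits at non-power-of-two positions: b3=0, b5=0, b6=0, b7=0, b9=1, b10=0, b11=0, b12=1, b13=1, b14=1, b15=1, b17=1, b18=0, b19=1, b20=1, b21=1, b22=1, b23=1, b24=0, b25=0, b26=1, b27=1, b28=0, b29=1, b30=1, b31=1.
p1 = XOR of data positions {3,5,7,9,11,13,15,17,19,21,23,25,27,29,31} = 0⊕0⊕0⊕1⊕0⊕1⊕1⊕1⊕1⊕1⊕1⊕0⊕1⊕1⊕1 = 0
p2 = XOR of data positions {3,6,7,10,11,14,15,18,19,22,23,26,27,30,31} = 0⊕0⊕0⊕0⊕0⊕1⊕1⊕0⊕1⊕1⊕1⊕1⊕1⊕1⊕1 = 1
p4 = XOR of data positions {5,6,7,12,13,14,15,20,21,22,23,28,29,30,31} = 0⊕0⊕0⊕1⊕1⊕1⊕1⊕1⊕1⊕1⊕1⊕0⊕1⊕1⊕1 = 1
p8 = XOR of data positions {9,10,11,12,13,14,15,24,25,26,27,28,29,30,31} = 1⊕0⊕0⊕1⊕1⊕1⊕1⊕0⊕0⊕1⊕1⊕0⊕1⊕1⊕1 = 0
p16 = XOR of data positions {17,18,19,20,21,22,23,24,25,26,27,28,29,30,31} = 1⊕0⊕1⊕1⊕1⊕1⊕1⊕0⊕0⊕1⊕1⊕0⊕1⊕1⊕1 = 1
Codeword b1..b31 = 0101000010011111101111100110111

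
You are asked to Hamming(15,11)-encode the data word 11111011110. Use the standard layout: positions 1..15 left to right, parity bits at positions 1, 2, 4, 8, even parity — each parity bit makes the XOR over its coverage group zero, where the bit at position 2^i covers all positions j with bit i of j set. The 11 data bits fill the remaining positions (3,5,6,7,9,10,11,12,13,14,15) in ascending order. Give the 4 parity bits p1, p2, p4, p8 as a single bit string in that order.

Place data bits at non-power-of-two positions: b3=1, b5=1, b6=1, b7=1, b9=1, b10=0, b11=1, b12=1, b13=1, b14=1, b15=0.
p1 = XOR of data positions {3,5,7,9,11,13,15} = 1⊕1⊕1⊕1⊕1⊕1⊕0 = 0
p2 = XOR of data positions {3,6,7,10,11,14,15} = 1⊕1⊕1⊕0⊕1⊕1⊕0 = 1
p4 = XOR of data positions {5,6,7,12,13,14,15} = 1⊕1⊕1⊕1⊕1⊕1⊕0 = 0
p8 = XOR of data positions {9,10,11,12,13,14,15} = 1⊕0⊕1⊕1⊕1⊕1⊕0 = 1
Parity bits p1,p2,p4,p8 = 0101

0101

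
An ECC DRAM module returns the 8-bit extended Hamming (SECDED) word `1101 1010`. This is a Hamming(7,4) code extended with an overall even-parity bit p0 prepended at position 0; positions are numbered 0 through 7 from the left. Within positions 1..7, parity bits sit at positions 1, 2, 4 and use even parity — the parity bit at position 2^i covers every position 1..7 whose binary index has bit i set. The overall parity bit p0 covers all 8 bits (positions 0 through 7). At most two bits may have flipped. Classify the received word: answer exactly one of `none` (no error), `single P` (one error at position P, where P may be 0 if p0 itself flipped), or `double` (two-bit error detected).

s1: b1⊕b3⊕b5⊕b7 = 1⊕1⊕0⊕0 = 0
s2: b2⊕b3⊕b6⊕b7 = 0⊕1⊕1⊕0 = 0
s4: b4⊕b5⊕b6⊕b7 = 1⊕0⊕1⊕0 = 0
Syndrome (s4...s1) = 000 → position 0 (no error).
Overall parity (XOR of all 8 bits, including p0): 1⊕1⊕0⊕1⊕1⊕0⊕1⊕0 = 1
Overall=1, syndrome position=0 → single-bit error at position 0.

single 0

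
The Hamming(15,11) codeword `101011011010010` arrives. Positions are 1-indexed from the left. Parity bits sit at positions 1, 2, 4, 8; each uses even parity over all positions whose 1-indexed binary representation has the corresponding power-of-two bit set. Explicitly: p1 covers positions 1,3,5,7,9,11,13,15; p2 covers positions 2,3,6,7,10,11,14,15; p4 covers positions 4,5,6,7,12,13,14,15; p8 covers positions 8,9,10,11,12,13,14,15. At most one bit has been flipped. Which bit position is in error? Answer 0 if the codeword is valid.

5

s1: b1⊕b3⊕b5⊕b7⊕b9⊕b11⊕b13⊕b15 = 1⊕1⊕1⊕0⊕1⊕1⊕0⊕0 = 1
s2: b2⊕b3⊕b6⊕b7⊕b10⊕b11⊕b14⊕b15 = 0⊕1⊕1⊕0⊕0⊕1⊕1⊕0 = 0
s4: b4⊕b5⊕b6⊕b7⊕b12⊕b13⊕b14⊕b15 = 0⊕1⊕1⊕0⊕0⊕0⊕1⊕0 = 1
s8: b8⊕b9⊕b10⊕b11⊕b12⊕b13⊕b14⊕b15 = 1⊕1⊕0⊕1⊕0⊕0⊕1⊕0 = 0
Syndrome (s8...s1) = 0101 → position 5.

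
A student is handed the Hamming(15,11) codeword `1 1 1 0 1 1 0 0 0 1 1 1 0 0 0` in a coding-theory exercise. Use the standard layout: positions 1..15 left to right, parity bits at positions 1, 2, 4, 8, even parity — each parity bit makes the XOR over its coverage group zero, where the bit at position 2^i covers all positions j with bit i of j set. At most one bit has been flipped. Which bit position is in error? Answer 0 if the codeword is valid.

s1: b1⊕b3⊕b5⊕b7⊕b9⊕b11⊕b13⊕b15 = 1⊕1⊕1⊕0⊕0⊕1⊕0⊕0 = 0
s2: b2⊕b3⊕b6⊕b7⊕b10⊕b11⊕b14⊕b15 = 1⊕1⊕1⊕0⊕1⊕1⊕0⊕0 = 1
s4: b4⊕b5⊕b6⊕b7⊕b12⊕b13⊕b14⊕b15 = 0⊕1⊕1⊕0⊕1⊕0⊕0⊕0 = 1
s8: b8⊕b9⊕b10⊕b11⊕b12⊕b13⊕b14⊕b15 = 0⊕0⊕1⊕1⊕1⊕0⊕0⊕0 = 1
Syndrome (s8...s1) = 1110 → position 14.

14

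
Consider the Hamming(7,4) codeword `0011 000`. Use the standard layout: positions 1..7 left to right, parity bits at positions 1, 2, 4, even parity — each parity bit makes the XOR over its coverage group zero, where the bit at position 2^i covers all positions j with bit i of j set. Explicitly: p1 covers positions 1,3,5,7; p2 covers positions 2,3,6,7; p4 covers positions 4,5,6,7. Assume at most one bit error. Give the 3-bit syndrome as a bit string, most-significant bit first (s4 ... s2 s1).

111

s1: b1⊕b3⊕b5⊕b7 = 0⊕1⊕0⊕0 = 1
s2: b2⊕b3⊕b6⊕b7 = 0⊕1⊕0⊕0 = 1
s4: b4⊕b5⊕b6⊕b7 = 1⊕0⊕0⊕0 = 1
Syndrome (s4...s1) = 111 → position 7.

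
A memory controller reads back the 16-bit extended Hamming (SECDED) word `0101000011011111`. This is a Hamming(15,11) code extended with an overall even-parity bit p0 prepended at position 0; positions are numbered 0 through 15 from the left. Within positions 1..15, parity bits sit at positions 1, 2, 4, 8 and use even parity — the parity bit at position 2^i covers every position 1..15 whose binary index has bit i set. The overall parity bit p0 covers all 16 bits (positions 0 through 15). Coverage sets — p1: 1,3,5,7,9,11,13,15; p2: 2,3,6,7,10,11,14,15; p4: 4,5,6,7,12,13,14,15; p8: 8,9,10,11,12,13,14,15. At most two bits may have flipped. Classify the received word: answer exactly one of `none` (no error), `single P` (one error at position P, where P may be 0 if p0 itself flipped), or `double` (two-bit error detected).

single 8

s1: b1⊕b3⊕b5⊕b7⊕b9⊕b11⊕b13⊕b15 = 1⊕1⊕0⊕0⊕1⊕1⊕1⊕1 = 0
s2: b2⊕b3⊕b6⊕b7⊕b10⊕b11⊕b14⊕b15 = 0⊕1⊕0⊕0⊕0⊕1⊕1⊕1 = 0
s4: b4⊕b5⊕b6⊕b7⊕b12⊕b13⊕b14⊕b15 = 0⊕0⊕0⊕0⊕1⊕1⊕1⊕1 = 0
s8: b8⊕b9⊕b10⊕b11⊕b12⊕b13⊕b14⊕b15 = 1⊕1⊕0⊕1⊕1⊕1⊕1⊕1 = 1
Syndrome (s8...s1) = 1000 → position 8.
Overall parity (XOR of all 16 bits, including p0): 0⊕1⊕0⊕1⊕0⊕0⊕0⊕0⊕1⊕1⊕0⊕1⊕1⊕1⊕1⊕1 = 1
Overall=1, syndrome position=8 → single-bit error at position 8.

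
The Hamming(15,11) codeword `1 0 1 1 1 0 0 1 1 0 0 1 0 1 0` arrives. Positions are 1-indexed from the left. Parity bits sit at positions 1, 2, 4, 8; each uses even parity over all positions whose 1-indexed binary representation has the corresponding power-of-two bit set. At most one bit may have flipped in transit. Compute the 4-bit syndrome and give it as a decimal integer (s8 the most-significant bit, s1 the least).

0

s1: b1⊕b3⊕b5⊕b7⊕b9⊕b11⊕b13⊕b15 = 1⊕1⊕1⊕0⊕1⊕0⊕0⊕0 = 0
s2: b2⊕b3⊕b6⊕b7⊕b10⊕b11⊕b14⊕b15 = 0⊕1⊕0⊕0⊕0⊕0⊕1⊕0 = 0
s4: b4⊕b5⊕b6⊕b7⊕b12⊕b13⊕b14⊕b15 = 1⊕1⊕0⊕0⊕1⊕0⊕1⊕0 = 0
s8: b8⊕b9⊕b10⊕b11⊕b12⊕b13⊕b14⊕b15 = 1⊕1⊕0⊕0⊕1⊕0⊕1⊕0 = 0
Syndrome (s8...s1) = 0000 → position 0 (no error).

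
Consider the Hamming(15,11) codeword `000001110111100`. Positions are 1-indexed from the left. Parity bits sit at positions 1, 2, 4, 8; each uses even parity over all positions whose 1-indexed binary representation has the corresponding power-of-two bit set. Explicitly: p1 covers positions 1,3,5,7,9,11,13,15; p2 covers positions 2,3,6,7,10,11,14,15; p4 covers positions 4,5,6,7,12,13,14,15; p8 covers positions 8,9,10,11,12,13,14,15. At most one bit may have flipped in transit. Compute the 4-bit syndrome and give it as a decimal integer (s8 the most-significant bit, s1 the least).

9

s1: b1⊕b3⊕b5⊕b7⊕b9⊕b11⊕b13⊕b15 = 0⊕0⊕0⊕1⊕0⊕1⊕1⊕0 = 1
s2: b2⊕b3⊕b6⊕b7⊕b10⊕b11⊕b14⊕b15 = 0⊕0⊕1⊕1⊕1⊕1⊕0⊕0 = 0
s4: b4⊕b5⊕b6⊕b7⊕b12⊕b13⊕b14⊕b15 = 0⊕0⊕1⊕1⊕1⊕1⊕0⊕0 = 0
s8: b8⊕b9⊕b10⊕b11⊕b12⊕b13⊕b14⊕b15 = 1⊕0⊕1⊕1⊕1⊕1⊕0⊕0 = 1
Syndrome (s8...s1) = 1001 → position 9.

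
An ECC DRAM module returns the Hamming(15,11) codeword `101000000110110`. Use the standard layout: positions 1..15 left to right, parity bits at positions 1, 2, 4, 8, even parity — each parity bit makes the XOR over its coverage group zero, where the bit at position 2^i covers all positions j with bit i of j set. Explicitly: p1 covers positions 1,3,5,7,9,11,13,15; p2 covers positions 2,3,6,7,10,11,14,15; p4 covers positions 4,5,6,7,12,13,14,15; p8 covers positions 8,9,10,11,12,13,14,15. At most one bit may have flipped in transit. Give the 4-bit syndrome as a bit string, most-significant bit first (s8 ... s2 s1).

0000

s1: b1⊕b3⊕b5⊕b7⊕b9⊕b11⊕b13⊕b15 = 1⊕1⊕0⊕0⊕0⊕1⊕1⊕0 = 0
s2: b2⊕b3⊕b6⊕b7⊕b10⊕b11⊕b14⊕b15 = 0⊕1⊕0⊕0⊕1⊕1⊕1⊕0 = 0
s4: b4⊕b5⊕b6⊕b7⊕b12⊕b13⊕b14⊕b15 = 0⊕0⊕0⊕0⊕0⊕1⊕1⊕0 = 0
s8: b8⊕b9⊕b10⊕b11⊕b12⊕b13⊕b14⊕b15 = 0⊕0⊕1⊕1⊕0⊕1⊕1⊕0 = 0
Syndrome (s8...s1) = 0000 → position 0 (no error).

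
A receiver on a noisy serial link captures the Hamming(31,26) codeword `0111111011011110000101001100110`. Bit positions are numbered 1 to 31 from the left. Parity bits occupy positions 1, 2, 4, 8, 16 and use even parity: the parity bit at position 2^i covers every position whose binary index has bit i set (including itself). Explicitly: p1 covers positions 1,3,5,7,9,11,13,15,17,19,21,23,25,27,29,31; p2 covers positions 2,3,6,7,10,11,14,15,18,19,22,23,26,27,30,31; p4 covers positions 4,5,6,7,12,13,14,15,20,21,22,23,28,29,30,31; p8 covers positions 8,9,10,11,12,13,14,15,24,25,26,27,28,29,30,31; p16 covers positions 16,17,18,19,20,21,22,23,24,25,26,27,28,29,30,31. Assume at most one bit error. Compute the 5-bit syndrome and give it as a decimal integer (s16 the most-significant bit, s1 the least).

s1: b1⊕b3⊕b5⊕b7⊕b9⊕b11⊕b13⊕b15⊕b17⊕b19⊕b21⊕b23⊕b25⊕b27⊕b29⊕b31 = 0⊕1⊕1⊕1⊕1⊕0⊕1⊕1⊕0⊕0⊕0⊕0⊕1⊕0⊕1⊕0 = 0
s2: b2⊕b3⊕b6⊕b7⊕b10⊕b11⊕b14⊕b15⊕b18⊕b19⊕b22⊕b23⊕b26⊕b27⊕b30⊕b31 = 1⊕1⊕1⊕1⊕1⊕0⊕1⊕1⊕0⊕0⊕1⊕0⊕1⊕0⊕1⊕0 = 0
s4: b4⊕b5⊕b6⊕b7⊕b12⊕b13⊕b14⊕b15⊕b20⊕b21⊕b22⊕b23⊕b28⊕b29⊕b30⊕b31 = 1⊕1⊕1⊕1⊕1⊕1⊕1⊕1⊕1⊕0⊕1⊕0⊕0⊕1⊕1⊕0 = 0
s8: b8⊕b9⊕b10⊕b11⊕b12⊕b13⊕b14⊕b15⊕b24⊕b25⊕b26⊕b27⊕b28⊕b29⊕b30⊕b31 = 0⊕1⊕1⊕0⊕1⊕1⊕1⊕1⊕0⊕1⊕1⊕0⊕0⊕1⊕1⊕0 = 0
s16: b16⊕b17⊕b18⊕b19⊕b20⊕b21⊕b22⊕b23⊕b24⊕b25⊕b26⊕b27⊕b28⊕b29⊕b30⊕b31 = 0⊕0⊕0⊕0⊕1⊕0⊕1⊕0⊕0⊕1⊕1⊕0⊕0⊕1⊕1⊕0 = 0
Syndrome (s16...s1) = 00000 → position 0 (no error).

0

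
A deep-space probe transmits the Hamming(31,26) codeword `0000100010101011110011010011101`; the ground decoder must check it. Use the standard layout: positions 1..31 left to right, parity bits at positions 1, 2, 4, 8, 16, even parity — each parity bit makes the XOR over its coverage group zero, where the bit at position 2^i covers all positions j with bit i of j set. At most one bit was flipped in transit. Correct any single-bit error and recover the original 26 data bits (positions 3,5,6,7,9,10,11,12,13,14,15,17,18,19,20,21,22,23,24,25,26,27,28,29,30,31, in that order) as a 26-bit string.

s1: b1⊕b3⊕b5⊕b7⊕b9⊕b11⊕b13⊕b15⊕b17⊕b19⊕b21⊕b23⊕b25⊕b27⊕b29⊕b31 = 0⊕0⊕1⊕0⊕1⊕1⊕1⊕1⊕1⊕0⊕1⊕0⊕0⊕1⊕1⊕1 = 0
s2: b2⊕b3⊕b6⊕b7⊕b10⊕b11⊕b14⊕b15⊕b18⊕b19⊕b22⊕b23⊕b26⊕b27⊕b30⊕b31 = 0⊕0⊕0⊕0⊕0⊕1⊕0⊕1⊕1⊕0⊕1⊕0⊕0⊕1⊕0⊕1 = 0
s4: b4⊕b5⊕b6⊕b7⊕b12⊕b13⊕b14⊕b15⊕b20⊕b21⊕b22⊕b23⊕b28⊕b29⊕b30⊕b31 = 0⊕1⊕0⊕0⊕0⊕1⊕0⊕1⊕0⊕1⊕1⊕0⊕1⊕1⊕0⊕1 = 0
s8: b8⊕b9⊕b10⊕b11⊕b12⊕b13⊕b14⊕b15⊕b24⊕b25⊕b26⊕b27⊕b28⊕b29⊕b30⊕b31 = 0⊕1⊕0⊕1⊕0⊕1⊕0⊕1⊕1⊕0⊕0⊕1⊕1⊕1⊕0⊕1 = 1
s16: b16⊕b17⊕b18⊕b19⊕b20⊕b21⊕b22⊕b23⊕b24⊕b25⊕b26⊕b27⊕b28⊕b29⊕b30⊕b31 = 1⊕1⊕1⊕0⊕0⊕1⊕1⊕0⊕1⊕0⊕0⊕1⊕1⊕1⊕0⊕1 = 0
Syndrome (s16...s1) = 01000 → position 8.
Flip bit 8: corrected codeword = 0000100110101011110011010011101
Data bits at positions 3,5,6,7,9,10,11,12,13,14,15,17,18,19,20,21,22,23,24,25,26,27,28,29,30,31: 01001010101110011010011101

01001010101110011010011101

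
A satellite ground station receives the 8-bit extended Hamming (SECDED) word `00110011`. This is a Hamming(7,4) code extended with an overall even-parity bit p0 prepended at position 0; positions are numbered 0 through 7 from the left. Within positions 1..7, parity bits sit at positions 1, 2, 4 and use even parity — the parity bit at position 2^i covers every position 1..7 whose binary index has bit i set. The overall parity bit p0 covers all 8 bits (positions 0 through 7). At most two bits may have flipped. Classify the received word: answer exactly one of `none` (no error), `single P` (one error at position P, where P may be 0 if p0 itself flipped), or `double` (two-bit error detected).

none

s1: b1⊕b3⊕b5⊕b7 = 0⊕1⊕0⊕1 = 0
s2: b2⊕b3⊕b6⊕b7 = 1⊕1⊕1⊕1 = 0
s4: b4⊕b5⊕b6⊕b7 = 0⊕0⊕1⊕1 = 0
Syndrome (s4...s1) = 000 → position 0 (no error).
Overall parity (XOR of all 8 bits, including p0): 0⊕0⊕1⊕1⊕0⊕0⊕1⊕1 = 0
Overall=0, syndrome position=0 → no error.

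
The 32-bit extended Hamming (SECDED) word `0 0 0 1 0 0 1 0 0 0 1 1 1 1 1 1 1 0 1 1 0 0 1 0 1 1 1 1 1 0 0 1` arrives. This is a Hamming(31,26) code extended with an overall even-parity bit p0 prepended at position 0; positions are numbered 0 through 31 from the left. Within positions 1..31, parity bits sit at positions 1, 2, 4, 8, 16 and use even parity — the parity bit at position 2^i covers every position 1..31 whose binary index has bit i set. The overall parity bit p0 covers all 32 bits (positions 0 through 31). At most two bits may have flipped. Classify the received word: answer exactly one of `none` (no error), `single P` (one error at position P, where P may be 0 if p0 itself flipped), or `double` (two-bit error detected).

none

s1: b1⊕b3⊕b5⊕b7⊕b9⊕b11⊕b13⊕b15⊕b17⊕b19⊕b21⊕b23⊕b25⊕b27⊕b29⊕b31 = 0⊕1⊕0⊕0⊕0⊕1⊕1⊕1⊕0⊕1⊕0⊕0⊕1⊕1⊕0⊕1 = 0
s2: b2⊕b3⊕b6⊕b7⊕b10⊕b11⊕b14⊕b15⊕b18⊕b19⊕b22⊕b23⊕b26⊕b27⊕b30⊕b31 = 0⊕1⊕1⊕0⊕1⊕1⊕1⊕1⊕1⊕1⊕1⊕0⊕1⊕1⊕0⊕1 = 0
s4: b4⊕b5⊕b6⊕b7⊕b12⊕b13⊕b14⊕b15⊕b20⊕b21⊕b22⊕b23⊕b28⊕b29⊕b30⊕b31 = 0⊕0⊕1⊕0⊕1⊕1⊕1⊕1⊕0⊕0⊕1⊕0⊕1⊕0⊕0⊕1 = 0
s8: b8⊕b9⊕b10⊕b11⊕b12⊕b13⊕b14⊕b15⊕b24⊕b25⊕b26⊕b27⊕b28⊕b29⊕b30⊕b31 = 0⊕0⊕1⊕1⊕1⊕1⊕1⊕1⊕1⊕1⊕1⊕1⊕1⊕0⊕0⊕1 = 0
s16: b16⊕b17⊕b18⊕b19⊕b20⊕b21⊕b22⊕b23⊕b24⊕b25⊕b26⊕b27⊕b28⊕b29⊕b30⊕b31 = 1⊕0⊕1⊕1⊕0⊕0⊕1⊕0⊕1⊕1⊕1⊕1⊕1⊕0⊕0⊕1 = 0
Syndrome (s16...s1) = 00000 → position 0 (no error).
Overall parity (XOR of all 32 bits, including p0): 0⊕0⊕0⊕1⊕0⊕0⊕1⊕0⊕0⊕0⊕1⊕1⊕1⊕1⊕1⊕1⊕1⊕0⊕1⊕1⊕0⊕0⊕1⊕0⊕1⊕1⊕1⊕1⊕1⊕0⊕0⊕1 = 0
Overall=0, syndrome position=0 → no error.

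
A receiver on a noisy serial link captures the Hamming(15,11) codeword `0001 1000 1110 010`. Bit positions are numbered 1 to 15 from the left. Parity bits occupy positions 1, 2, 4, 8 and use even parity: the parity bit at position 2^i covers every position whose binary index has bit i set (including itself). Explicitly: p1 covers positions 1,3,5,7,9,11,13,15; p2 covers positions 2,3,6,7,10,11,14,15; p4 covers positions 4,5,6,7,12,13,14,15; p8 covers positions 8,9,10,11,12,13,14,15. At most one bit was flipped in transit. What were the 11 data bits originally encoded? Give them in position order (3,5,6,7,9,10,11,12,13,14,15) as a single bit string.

01011110010

s1: b1⊕b3⊕b5⊕b7⊕b9⊕b11⊕b13⊕b15 = 0⊕0⊕1⊕0⊕1⊕1⊕0⊕0 = 1
s2: b2⊕b3⊕b6⊕b7⊕b10⊕b11⊕b14⊕b15 = 0⊕0⊕0⊕0⊕1⊕1⊕1⊕0 = 1
s4: b4⊕b5⊕b6⊕b7⊕b12⊕b13⊕b14⊕b15 = 1⊕1⊕0⊕0⊕0⊕0⊕1⊕0 = 1
s8: b8⊕b9⊕b10⊕b11⊕b12⊕b13⊕b14⊕b15 = 0⊕1⊕1⊕1⊕0⊕0⊕1⊕0 = 0
Syndrome (s8...s1) = 0111 → position 7.
Flip bit 7: corrected codeword = 000110101110010
Data bits at positions 3,5,6,7,9,10,11,12,13,14,15: 01011110010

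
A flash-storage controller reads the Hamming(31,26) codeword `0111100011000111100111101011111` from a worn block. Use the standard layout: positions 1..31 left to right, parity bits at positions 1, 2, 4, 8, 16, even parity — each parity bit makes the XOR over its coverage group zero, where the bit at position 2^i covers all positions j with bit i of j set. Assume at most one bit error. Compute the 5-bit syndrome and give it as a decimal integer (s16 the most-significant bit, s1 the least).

s1: b1⊕b3⊕b5⊕b7⊕b9⊕b11⊕b13⊕b15⊕b17⊕b19⊕b21⊕b23⊕b25⊕b27⊕b29⊕b31 = 0⊕1⊕1⊕0⊕1⊕0⊕0⊕1⊕1⊕0⊕1⊕1⊕1⊕1⊕1⊕1 = 1
s2: b2⊕b3⊕b6⊕b7⊕b10⊕b11⊕b14⊕b15⊕b18⊕b19⊕b22⊕b23⊕b26⊕b27⊕b30⊕b31 = 1⊕1⊕0⊕0⊕1⊕0⊕1⊕1⊕0⊕0⊕1⊕1⊕0⊕1⊕1⊕1 = 0
s4: b4⊕b5⊕b6⊕b7⊕b12⊕b13⊕b14⊕b15⊕b20⊕b21⊕b22⊕b23⊕b28⊕b29⊕b30⊕b31 = 1⊕1⊕0⊕0⊕0⊕0⊕1⊕1⊕1⊕1⊕1⊕1⊕1⊕1⊕1⊕1 = 0
s8: b8⊕b9⊕b10⊕b11⊕b12⊕b13⊕b14⊕b15⊕b24⊕b25⊕b26⊕b27⊕b28⊕b29⊕b30⊕b31 = 0⊕1⊕1⊕0⊕0⊕0⊕1⊕1⊕0⊕1⊕0⊕1⊕1⊕1⊕1⊕1 = 0
s16: b16⊕b17⊕b18⊕b19⊕b20⊕b21⊕b22⊕b23⊕b24⊕b25⊕b26⊕b27⊕b28⊕b29⊕b30⊕b31 = 1⊕1⊕0⊕0⊕1⊕1⊕1⊕1⊕0⊕1⊕0⊕1⊕1⊕1⊕1⊕1 = 0
Syndrome (s16...s1) = 00001 → position 1.

1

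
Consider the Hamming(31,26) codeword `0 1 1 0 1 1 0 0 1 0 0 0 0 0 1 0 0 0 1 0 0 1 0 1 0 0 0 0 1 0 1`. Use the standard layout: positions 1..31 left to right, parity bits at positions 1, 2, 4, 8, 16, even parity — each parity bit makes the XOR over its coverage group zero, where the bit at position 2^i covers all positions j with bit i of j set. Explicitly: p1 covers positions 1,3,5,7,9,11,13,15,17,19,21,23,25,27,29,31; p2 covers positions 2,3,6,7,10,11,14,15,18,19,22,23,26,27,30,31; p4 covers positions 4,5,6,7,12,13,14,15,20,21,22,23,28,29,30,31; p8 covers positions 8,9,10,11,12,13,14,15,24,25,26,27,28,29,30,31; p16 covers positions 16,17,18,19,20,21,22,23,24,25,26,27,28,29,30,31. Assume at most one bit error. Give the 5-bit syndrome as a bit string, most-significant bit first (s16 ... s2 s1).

s1: b1⊕b3⊕b5⊕b7⊕b9⊕b11⊕b13⊕b15⊕b17⊕b19⊕b21⊕b23⊕b25⊕b27⊕b29⊕b31 = 0⊕1⊕1⊕0⊕1⊕0⊕0⊕1⊕0⊕1⊕0⊕0⊕0⊕0⊕1⊕1 = 1
s2: b2⊕b3⊕b6⊕b7⊕b10⊕b11⊕b14⊕b15⊕b18⊕b19⊕b22⊕b23⊕b26⊕b27⊕b30⊕b31 = 1⊕1⊕1⊕0⊕0⊕0⊕0⊕1⊕0⊕1⊕1⊕0⊕0⊕0⊕0⊕1 = 1
s4: b4⊕b5⊕b6⊕b7⊕b12⊕b13⊕b14⊕b15⊕b20⊕b21⊕b22⊕b23⊕b28⊕b29⊕b30⊕b31 = 0⊕1⊕1⊕0⊕0⊕0⊕0⊕1⊕0⊕0⊕1⊕0⊕0⊕1⊕0⊕1 = 0
s8: b8⊕b9⊕b10⊕b11⊕b12⊕b13⊕b14⊕b15⊕b24⊕b25⊕b26⊕b27⊕b28⊕b29⊕b30⊕b31 = 0⊕1⊕0⊕0⊕0⊕0⊕0⊕1⊕1⊕0⊕0⊕0⊕0⊕1⊕0⊕1 = 1
s16: b16⊕b17⊕b18⊕b19⊕b20⊕b21⊕b22⊕b23⊕b24⊕b25⊕b26⊕b27⊕b28⊕b29⊕b30⊕b31 = 0⊕0⊕0⊕1⊕0⊕0⊕1⊕0⊕1⊕0⊕0⊕0⊕0⊕1⊕0⊕1 = 1
Syndrome (s16...s1) = 11011 → position 27.

11011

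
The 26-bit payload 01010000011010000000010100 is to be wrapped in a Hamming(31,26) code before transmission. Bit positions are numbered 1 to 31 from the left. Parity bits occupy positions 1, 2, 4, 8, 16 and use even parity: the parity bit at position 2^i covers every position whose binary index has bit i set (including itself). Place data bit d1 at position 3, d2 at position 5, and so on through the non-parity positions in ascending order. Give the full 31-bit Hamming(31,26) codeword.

1101101000000111010000000010100

Place data bits at non-power-of-two positions: b3=0, b5=1, b6=0, b7=1, b9=0, b10=0, b11=0, b12=0, b13=0, b14=1, b15=1, b17=0, b18=1, b19=0, b20=0, b21=0, b22=0, b23=0, b24=0, b25=0, b26=0, b27=1, b28=0, b29=1, b30=0, b31=0.
p1 = XOR of data positions {3,5,7,9,11,13,15,17,19,21,23,25,27,29,31} = 0⊕1⊕1⊕0⊕0⊕0⊕1⊕0⊕0⊕0⊕0⊕0⊕1⊕1⊕0 = 1
p2 = XOR of data positions {3,6,7,10,11,14,15,18,19,22,23,26,27,30,31} = 0⊕0⊕1⊕0⊕0⊕1⊕1⊕1⊕0⊕0⊕0⊕0⊕1⊕0⊕0 = 1
p4 = XOR of data positions {5,6,7,12,13,14,15,20,21,22,23,28,29,30,31} = 1⊕0⊕1⊕0⊕0⊕1⊕1⊕0⊕0⊕0⊕0⊕0⊕1⊕0⊕0 = 1
p8 = XOR of data positions {9,10,11,12,13,14,15,24,25,26,27,28,29,30,31} = 0⊕0⊕0⊕0⊕0⊕1⊕1⊕0⊕0⊕0⊕1⊕0⊕1⊕0⊕0 = 0
p16 = XOR of data positions {17,18,19,20,21,22,23,24,25,26,27,28,29,30,31} = 0⊕1⊕0⊕0⊕0⊕0⊕0⊕0⊕0⊕0⊕1⊕0⊕1⊕0⊕0 = 1
Codeword b1..b31 = 1101101000000111010000000010100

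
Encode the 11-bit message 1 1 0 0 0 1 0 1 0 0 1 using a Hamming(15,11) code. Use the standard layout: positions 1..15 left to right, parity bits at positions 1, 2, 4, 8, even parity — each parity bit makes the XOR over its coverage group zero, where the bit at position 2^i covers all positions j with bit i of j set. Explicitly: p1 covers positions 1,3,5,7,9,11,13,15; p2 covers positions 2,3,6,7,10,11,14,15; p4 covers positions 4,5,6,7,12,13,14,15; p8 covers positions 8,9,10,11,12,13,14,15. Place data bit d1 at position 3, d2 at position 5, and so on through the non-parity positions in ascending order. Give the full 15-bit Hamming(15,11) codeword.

111110010101001

Place data bits at non-power-of-two positions: b3=1, b5=1, b6=0, b7=0, b9=0, b10=1, b11=0, b12=1, b13=0, b14=0, b15=1.
p1 = XOR of data positions {3,5,7,9,11,13,15} = 1⊕1⊕0⊕0⊕0⊕0⊕1 = 1
p2 = XOR of data positions {3,6,7,10,11,14,15} = 1⊕0⊕0⊕1⊕0⊕0⊕1 = 1
p4 = XOR of data positions {5,6,7,12,13,14,15} = 1⊕0⊕0⊕1⊕0⊕0⊕1 = 1
p8 = XOR of data positions {9,10,11,12,13,14,15} = 0⊕1⊕0⊕1⊕0⊕0⊕1 = 1
Codeword b1..b15 = 111110010101001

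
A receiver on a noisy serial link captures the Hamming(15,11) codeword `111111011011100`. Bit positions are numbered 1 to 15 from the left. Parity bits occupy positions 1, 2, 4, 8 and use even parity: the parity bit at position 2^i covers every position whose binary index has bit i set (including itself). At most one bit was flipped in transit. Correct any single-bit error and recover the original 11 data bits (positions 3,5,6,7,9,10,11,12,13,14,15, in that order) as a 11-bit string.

11101010100

s1: b1⊕b3⊕b5⊕b7⊕b9⊕b11⊕b13⊕b15 = 1⊕1⊕1⊕0⊕1⊕1⊕1⊕0 = 0
s2: b2⊕b3⊕b6⊕b7⊕b10⊕b11⊕b14⊕b15 = 1⊕1⊕1⊕0⊕0⊕1⊕0⊕0 = 0
s4: b4⊕b5⊕b6⊕b7⊕b12⊕b13⊕b14⊕b15 = 1⊕1⊕1⊕0⊕1⊕1⊕0⊕0 = 1
s8: b8⊕b9⊕b10⊕b11⊕b12⊕b13⊕b14⊕b15 = 1⊕1⊕0⊕1⊕1⊕1⊕0⊕0 = 1
Syndrome (s8...s1) = 1100 → position 12.
Flip bit 12: corrected codeword = 111111011010100
Data bits at positions 3,5,6,7,9,10,11,12,13,14,15: 11101010100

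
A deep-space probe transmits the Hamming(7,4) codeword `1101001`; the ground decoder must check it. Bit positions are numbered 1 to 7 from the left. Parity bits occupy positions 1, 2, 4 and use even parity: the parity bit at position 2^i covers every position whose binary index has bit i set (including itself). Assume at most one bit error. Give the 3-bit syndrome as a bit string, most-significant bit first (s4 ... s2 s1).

000

s1: b1⊕b3⊕b5⊕b7 = 1⊕0⊕0⊕1 = 0
s2: b2⊕b3⊕b6⊕b7 = 1⊕0⊕0⊕1 = 0
s4: b4⊕b5⊕b6⊕b7 = 1⊕0⊕0⊕1 = 0
Syndrome (s4...s1) = 000 → position 0 (no error).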